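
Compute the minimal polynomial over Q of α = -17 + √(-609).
m_α(x) = x^2 + 34x + 898

From α + 17 = √(-609), squaring gives (α + 17)^2 = -609, i.e. α^2 + 34α + 289 = -609, so α^2 + 34α + 898 = 0. The discriminant of x^2 + 34x + 898 is (34)^2 - 4·(898) = 1156 - 3592 = -2436, and 4·(-609) is not a perfect square in Q since -609 is squarefree and ≠ 1. Hence x^2 + 34x + 898 is irreducible over Q and is the minimal polynomial of α.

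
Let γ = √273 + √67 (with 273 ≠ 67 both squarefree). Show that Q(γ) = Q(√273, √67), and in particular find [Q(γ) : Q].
[Q(γ) : Q] = 4 (equivalently, Q(γ) = Q(√273, √67))

Obviously Q(γ) ⊆ Q(√273, √67), and [Q(√273, √67):Q] = 4 (since 273, 67 are distinct squarefree integers > 1 with 18291 not a perfect square). To show equality we compute the minimal polynomial of γ. From γ = √273 + √67: γ^2 = 273 + 2√(18291) + 67 = 340 + 2√(18291), so γ^2 - 340 = 2√(18291); squaring, (γ^2 - 340)^2 = 4·18291, i.e. γ^4 - 680γ^2 + 115600 - 73164 = 0, i.e. γ^4 - 680γ^2 + 42436 = 0. So γ is a root of x^4 - 680x^2 + 42436. This polynomial is irreducible over Q: it has no rational root (each ±√273 ± √67 is irrational), and any factorization into two quadratics over Q would force √(18291) ∈ Q (pairing opposite roots) or √273, √67 ∈ Q (other pairings), all impossible. Hence [Q(γ):Q] = 4 = [Q(√273, √67):Q], so Q(γ) = Q(√273, √67).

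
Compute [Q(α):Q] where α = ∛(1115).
[Q(α):Q] = 3

The minimal polynomial of α is x^3 - 1115, irreducible over Q since 1115 is not a perfect cube (so x^3 - 1115 has no rational root). Hence [Q(α):Q] = deg(m_α) = 3.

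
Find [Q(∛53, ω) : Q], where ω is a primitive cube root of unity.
[Q(∛53, ω) : Q] = 6

[Q(∛53):Q] = 3 (min poly x^3 - 53, irreducible since 53 is not a perfect cube). [Q(ω):Q] = 2 (min poly x^2 + x + 1). Since Q(∛53) ⊂ R and ω ∉ R, we have ω ∉ Q(∛53), so x^2 + x + 1 remains irreducible over Q(∛53) and [Q(∛53, ω) : Q(∛53)] = 2. By the tower law, [Q(∛53, ω) : Q] = 3 · 2 = 6. (In fact Q(∛53, ω) is the splitting field of x^3 - 53 over Q.)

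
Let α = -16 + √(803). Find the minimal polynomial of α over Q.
m_α(x) = x^2 + 32x - 547

From α + 16 = √(803), squaring gives (α + 16)^2 = 803, i.e. α^2 + 32α + 256 = 803, so α^2 + 32α - 547 = 0. The discriminant of x^2 + 32x - 547 is (32)^2 - 4·(-547) = 1024 + 2188 = 3212, and 4·(803) is not a perfect square in Q since 803 is squarefree and ≠ 1. Hence x^2 + 32x - 547 is irreducible over Q and is the minimal polynomial of α.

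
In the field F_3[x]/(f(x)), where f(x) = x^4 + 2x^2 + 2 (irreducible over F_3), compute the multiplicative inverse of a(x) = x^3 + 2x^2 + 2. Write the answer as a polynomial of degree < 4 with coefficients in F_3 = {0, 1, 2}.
a(x)^(-1) ≡ 2x^3 + x + 2 (mod f(x))

Since f is irreducible over F_3, F_3[x]/(f) is a field and a(x) ≠ 0 has an inverse. Apply the extended Euclidean algorithm to f(x) and a(x) in F_3[x]: f(x) = (x + 1)·a(x) + (x);  a(x) = (x^2 + 2x)·(x) + (2). The last nonzero remainder is the constant 2 = gcd(f, a) in F_3. Back-substituting through the division chain expresses 2 = s(x)·a(x) + t(x)·f(x) with s(x) ≡ x^3 + 2x + 1 (mod f), so (x^3 + 2x + 1)·a(x) ≡ 2 (mod f). Multiplying by 2^(-1) ≡ 2 in F_3 gives a(x)^(-1) ≡ 2·(x^3 + 2x + 1) ≡ 2x^3 + x + 2 (mod f). Check: (x^3 + 2x^2 + 2)·(2x^3 + x + 2) = 2x^6 + x^5 + x^4 + 2x^3 + x^2 + 2x + 1 ≡ 1 (mod x^4 + 2x^2 + 2).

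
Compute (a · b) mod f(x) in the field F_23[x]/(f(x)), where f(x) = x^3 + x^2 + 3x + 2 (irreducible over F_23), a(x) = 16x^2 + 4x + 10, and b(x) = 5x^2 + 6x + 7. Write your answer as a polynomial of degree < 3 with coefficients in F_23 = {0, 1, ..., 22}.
a · b ≡ 2x^2 + 4x + 21 (mod f(x))

Multiply in F_23[x]: a(x)·b(x) = (16x^2 + 4x + 10)·(5x^2 + 6x + 7) = 11x^4 + x^3 + 2x^2 + 19x + 1. This has degree ≥ 3, so divide by f(x) over F_23: 11x^4 + x^3 + 2x^2 + 19x + 1 = (11x + 13)·(x^3 + x^2 + 3x + 2) + (2x^2 + 4x + 21). Hence a·b ≡ 2x^2 + 4x + 21 (mod f). (F_23[x]/(f) is a field with 23^3 = 12167 elements since f is irreducible of degree 3.)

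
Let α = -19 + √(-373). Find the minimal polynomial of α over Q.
m_α(x) = x^2 + 38x + 734

From α + 19 = √(-373), squaring gives (α + 19)^2 = -373, i.e. α^2 + 38α + 361 = -373, so α^2 + 38α + 734 = 0. The discriminant of x^2 + 38x + 734 is (38)^2 - 4·(734) = 1444 - 2936 = -1492, and 4·(-373) is not a perfect square in Q since -373 is squarefree and ≠ 1. Hence x^2 + 38x + 734 is irreducible over Q and is the minimal polynomial of α.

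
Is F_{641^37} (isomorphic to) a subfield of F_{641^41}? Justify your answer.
No: F_{641^37} is not a subfield of F_{641^41}

F_{p^m} embeds in F_{p^n} iff m | n. Here 37 ∤ 41 (since 41 = 1·37 + 4 with remainder 4 ≠ 0), so F_{641^37} is not a subfield of F_{641^41}. Equivalently: if it were, the tower law would give 37 = [F_{641^37}:F_641] dividing [F_{641^41}:F_641] = 41, contradiction.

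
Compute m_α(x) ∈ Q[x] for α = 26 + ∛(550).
m_α(x) = x^3 - 78x^2 + 2028x - 18126

Set β = α - 26 = ∛(550), so β^3 = 550. Then (α - 26)^3 - 550 = 0, i.e. α is a root of g(x) = (x - 26)^3 - 550 = x^3 - 78x^2 + 2028x - 18126. Since g(x) = h(x - 26) where h(x) = x^3 - 550, and h is irreducible over Q (because 550 is not a perfect cube, so h has no rational root, and a monic cubic with no rational root is irreducible), g is also irreducible (irreducibility is preserved under the substitution x → x - 26). Hence m_α(x) = x^3 - 78x^2 + 2028x - 18126.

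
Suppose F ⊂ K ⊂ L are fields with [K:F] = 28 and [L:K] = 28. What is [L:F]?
[L:F] = 784

The tower law says that for any tower of field extensions F ⊂ K ⊂ L with finite degrees, [L:F] = [L:K] · [K:F]. Here this gives [L:F] = 28 · 28 = 784.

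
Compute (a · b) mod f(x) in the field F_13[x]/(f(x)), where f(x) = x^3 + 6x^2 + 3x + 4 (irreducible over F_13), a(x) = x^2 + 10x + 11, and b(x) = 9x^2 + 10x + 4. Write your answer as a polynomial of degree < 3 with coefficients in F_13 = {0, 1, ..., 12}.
a · b ≡ 4x^2 + 2x + 3 (mod f(x))

Multiply in F_13[x]: a(x)·b(x) = (x^2 + 10x + 11)·(9x^2 + 10x + 4) = 9x^4 + 9x^3 + 8x^2 + 7x + 5. This has degree ≥ 3, so divide by f(x) over F_13: 9x^4 + 9x^3 + 8x^2 + 7x + 5 = (9x + 7)·(x^3 + 6x^2 + 3x + 4) + (4x^2 + 2x + 3). Hence a·b ≡ 4x^2 + 2x + 3 (mod f). (F_13[x]/(f) is a field with 13^3 = 2197 elements since f is irreducible of degree 3.)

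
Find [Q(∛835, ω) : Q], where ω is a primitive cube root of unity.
[Q(∛835, ω) : Q] = 6

[Q(∛835):Q] = 3 (min poly x^3 - 835, irreducible since 835 is not a perfect cube). [Q(ω):Q] = 2 (min poly x^2 + x + 1). Since Q(∛835) ⊂ R and ω ∉ R, we have ω ∉ Q(∛835), so x^2 + x + 1 remains irreducible over Q(∛835) and [Q(∛835, ω) : Q(∛835)] = 2. By the tower law, [Q(∛835, ω) : Q] = 3 · 2 = 6. (In fact Q(∛835, ω) is the splitting field of x^3 - 835 over Q.)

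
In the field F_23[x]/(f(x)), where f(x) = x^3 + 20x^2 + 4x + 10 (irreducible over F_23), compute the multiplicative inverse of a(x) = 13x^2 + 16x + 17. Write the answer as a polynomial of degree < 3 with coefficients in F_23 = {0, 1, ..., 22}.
a(x)^(-1) ≡ 14x^2 + 8x + 19 (mod f(x))

Since f is irreducible over F_23, F_23[x]/(f) is a field and a(x) ≠ 0 has an inverse. Apply the extended Euclidean algorithm to f(x) and a(x) in F_23[x]: f(x) = (16x + 19)·a(x) + (3x + 9);  a(x) = (12x)·(3x + 9) + (17). The last nonzero remainder is the constant 17 = gcd(f, a) in F_23. Back-substituting through the division chain expresses 17 = s(x)·a(x) + t(x)·f(x) with s(x) ≡ 8x^2 + 21x + 1 (mod f), so (8x^2 + 21x + 1)·a(x) ≡ 17 (mod f). Multiplying by 17^(-1) ≡ 19 in F_23 gives a(x)^(-1) ≡ 19·(8x^2 + 21x + 1) ≡ 14x^2 + 8x + 19 (mod f). Check: (13x^2 + 16x + 17)·(14x^2 + 8x + 19) = 21x^4 + 6x^3 + 15x^2 + 3x + 1 ≡ 1 (mod x^3 + 20x^2 + 4x + 10).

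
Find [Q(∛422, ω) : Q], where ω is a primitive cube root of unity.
[Q(∛422, ω) : Q] = 6

[Q(∛422):Q] = 3 (min poly x^3 - 422, irreducible since 422 is not a perfect cube). [Q(ω):Q] = 2 (min poly x^2 + x + 1). Since Q(∛422) ⊂ R and ω ∉ R, we have ω ∉ Q(∛422), so x^2 + x + 1 remains irreducible over Q(∛422) and [Q(∛422, ω) : Q(∛422)] = 2. By the tower law, [Q(∛422, ω) : Q] = 3 · 2 = 6. (In fact Q(∛422, ω) is the splitting field of x^3 - 422 over Q.)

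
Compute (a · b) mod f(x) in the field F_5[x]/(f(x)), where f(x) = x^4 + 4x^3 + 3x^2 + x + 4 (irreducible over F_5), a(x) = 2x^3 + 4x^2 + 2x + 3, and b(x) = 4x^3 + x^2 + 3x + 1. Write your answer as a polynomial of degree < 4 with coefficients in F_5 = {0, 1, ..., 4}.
a · b ≡ 2x^3 + 2x + 3 (mod f(x))

Multiply in F_5[x]: a(x)·b(x) = (2x^3 + 4x^2 + 2x + 3)·(4x^3 + x^2 + 3x + 1) = 3x^6 + 3x^5 + 3x^4 + 3x^3 + 3x^2 + x + 3. This has degree ≥ 4, so divide by f(x) over F_5: 3x^6 + 3x^5 + 3x^4 + 3x^3 + 3x^2 + x + 3 = (3x^2 + x)·(x^4 + 4x^3 + 3x^2 + x + 4) + (2x^3 + 2x + 3). Hence a·b ≡ 2x^3 + 2x + 3 (mod f). (F_5[x]/(f) is a field with 5^4 = 625 elements since f is irreducible of degree 4.)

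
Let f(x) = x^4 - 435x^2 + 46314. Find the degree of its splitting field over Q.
[K : Q] = 4

Solving the quadratic in x^2: x^2 = (435 ± √(435^2 - 4·46314))/2 = (435 ± √3969)/2 = (435 ± 63)/2, giving x^2 = 249 or x^2 = 186. So f(x) = (x^2 - 249)(x^2 - 186) and the roots of f are ±√249, ±√186. Hence the splitting field is K = Q(√249, √186). Since 249 and 186 are distinct squarefree integers > 1, their product 46314 is not a perfect square, so √186 ∉ Q(√249). By the tower law [K:Q] = [Q(√249,√186):Q(√249)] · [Q(√249):Q] = 2 · 2 = 4.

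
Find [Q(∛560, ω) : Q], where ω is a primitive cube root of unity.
[Q(∛560, ω) : Q] = 6

[Q(∛560):Q] = 3 (min poly x^3 - 560, irreducible since 560 is not a perfect cube). [Q(ω):Q] = 2 (min poly x^2 + x + 1). Since Q(∛560) ⊂ R and ω ∉ R, we have ω ∉ Q(∛560), so x^2 + x + 1 remains irreducible over Q(∛560) and [Q(∛560, ω) : Q(∛560)] = 2. By the tower law, [Q(∛560, ω) : Q] = 3 · 2 = 6. (In fact Q(∛560, ω) is the splitting field of x^3 - 560 over Q.)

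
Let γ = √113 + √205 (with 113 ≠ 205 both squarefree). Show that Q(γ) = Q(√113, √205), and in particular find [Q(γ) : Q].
[Q(γ) : Q] = 4 (equivalently, Q(γ) = Q(√113, √205))

Obviously Q(γ) ⊆ Q(√113, √205), and [Q(√113, √205):Q] = 4 (since 113, 205 are distinct squarefree integers > 1 with 23165 not a perfect square). To show equality we compute the minimal polynomial of γ. From γ = √113 + √205: γ^2 = 113 + 2√(23165) + 205 = 318 + 2√(23165), so γ^2 - 318 = 2√(23165); squaring, (γ^2 - 318)^2 = 4·23165, i.e. γ^4 - 636γ^2 + 101124 - 92660 = 0, i.e. γ^4 - 636γ^2 + 8464 = 0. So γ is a root of x^4 - 636x^2 + 8464. This polynomial is irreducible over Q: it has no rational root (each ±√113 ± √205 is irrational), and any factorization into two quadratics over Q would force √(23165) ∈ Q (pairing opposite roots) or √113, √205 ∈ Q (other pairings), all impossible. Hence [Q(γ):Q] = 4 = [Q(√113, √205):Q], so Q(γ) = Q(√113, √205).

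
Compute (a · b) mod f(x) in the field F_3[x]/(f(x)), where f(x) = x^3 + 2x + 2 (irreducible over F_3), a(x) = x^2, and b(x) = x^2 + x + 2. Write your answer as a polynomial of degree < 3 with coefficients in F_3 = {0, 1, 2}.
a · b ≡ 2x + 1 (mod f(x))

Multiply in F_3[x]: a(x)·b(x) = (x^2)·(x^2 + x + 2) = x^4 + x^3 + 2x^2. This has degree ≥ 3, so divide by f(x) over F_3: x^4 + x^3 + 2x^2 = (x + 1)·(x^3 + 2x + 2) + (2x + 1). Hence a·b ≡ 2x + 1 (mod f). (F_3[x]/(f) is a field with 3^3 = 27 elements since f is irreducible of degree 3.)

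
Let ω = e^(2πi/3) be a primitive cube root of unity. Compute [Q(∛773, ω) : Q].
[Q(∛773, ω) : Q] = 6

[Q(∛773):Q] = 3 (min poly x^3 - 773, irreducible since 773 is not a perfect cube). [Q(ω):Q] = 2 (min poly x^2 + x + 1). Since Q(∛773) ⊂ R and ω ∉ R, we have ω ∉ Q(∛773), so x^2 + x + 1 remains irreducible over Q(∛773) and [Q(∛773, ω) : Q(∛773)] = 2. By the tower law, [Q(∛773, ω) : Q] = 3 · 2 = 6. (In fact Q(∛773, ω) is the splitting field of x^3 - 773 over Q.)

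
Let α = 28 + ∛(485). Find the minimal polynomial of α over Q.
m_α(x) = x^3 - 84x^2 + 2352x - 22437

Set β = α - 28 = ∛(485), so β^3 = 485. Then (α - 28)^3 - 485 = 0, i.e. α is a root of g(x) = (x - 28)^3 - 485 = x^3 - 84x^2 + 2352x - 22437. Since g(x) = h(x - 28) where h(x) = x^3 - 485, and h is irreducible over Q (because 485 is not a perfect cube, so h has no rational root, and a monic cubic with no rational root is irreducible), g is also irreducible (irreducibility is preserved under the substitution x → x - 28). Hence m_α(x) = x^3 - 84x^2 + 2352x - 22437.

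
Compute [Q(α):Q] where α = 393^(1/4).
[Q(α):Q] = 4

α is a root of x^4 - 393. By Eisenstein's criterion at the prime p = 3 (which divides the constant term 393 but p^2 = 9 does not, since 393 is squarefree), x^4 - 393 is irreducible over Q. Hence [Q(α):Q] = 4.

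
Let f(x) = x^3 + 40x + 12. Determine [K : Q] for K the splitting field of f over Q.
[K : Q] = 6

By the rational root test, any rational root of the monic integer polynomial f(x) = x^3 + 40x + 12 must be an integer dividing the constant term 12, i.e. one of ±{1, 2, 3, 4, 6, 12}. Evaluating: f(1) = 53, f(-1) = -29, f(2) = 100, f(-2) = -76, f(3) = 159, f(-3) = -135, f(4) = 236, f(-4) = -212, f(6) = 468, f(-6) = -444, f(12) = 2220, f(-12) = -2196; none is 0, so f has no rational root and is therefore irreducible over Q (a cubic with no linear factor over a field is irreducible). For an irreducible cubic, the Galois group is A_3 or S_3 according as the discriminant disc(f) = -4a^3 - 27b^2 = -4·(40)^3 - 27·(12)^2 = -259888 is or is not a square in Q. Here disc(f) = -259888 is not a perfect square in Q, so the Galois group of f over Q is not contained in A_3 and must be all of S_3. The splitting field has degree |S_3| = 6 over Q, so [K : Q] = 6.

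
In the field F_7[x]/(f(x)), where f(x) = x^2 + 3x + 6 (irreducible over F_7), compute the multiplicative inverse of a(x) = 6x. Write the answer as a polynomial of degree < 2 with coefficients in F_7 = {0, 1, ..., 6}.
a(x)^(-1) ≡ 6x + 4 (mod f(x))

Since f is irreducible over F_7, F_7[x]/(f) is a field and a(x) ≠ 0 has an inverse. Apply the extended Euclidean algorithm to f(x) and a(x) in F_7[x]: f(x) = (6x + 4)·a(x) + (6). The last nonzero remainder is the constant 6 = gcd(f, a) in F_7. Back-substituting through the division chain expresses 6 = s(x)·a(x) + t(x)·f(x) with s(x) ≡ x + 3 (mod f), so (x + 3)·a(x) ≡ 6 (mod f). Multiplying by 6^(-1) ≡ 6 in F_7 gives a(x)^(-1) ≡ 6·(x + 3) ≡ 6x + 4 (mod f). Check: (6x)·(6x + 4) = x^2 + 3x ≡ 1 (mod x^2 + 3x + 6).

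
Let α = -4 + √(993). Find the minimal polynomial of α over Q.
m_α(x) = x^2 + 8x - 977

From α + 4 = √(993), squaring gives (α + 4)^2 = 993, i.e. α^2 + 8α + 16 = 993, so α^2 + 8α - 977 = 0. The discriminant of x^2 + 8x - 977 is (8)^2 - 4·(-977) = 64 + 3908 = 3972, and 4·(993) is not a perfect square in Q since 993 is squarefree and ≠ 1. Hence x^2 + 8x - 977 is irreducible over Q and is the minimal polynomial of α.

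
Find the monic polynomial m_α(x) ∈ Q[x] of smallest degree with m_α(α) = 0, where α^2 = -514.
m_α(x) = x^2 + 514

α satisfies α^2 + 514 = 0, so x^2 + 514 annihilates α. Since d = -514 is squarefree and ≠ 1, it is not a perfect square in Q, so x^2 + 514 has no rational root and is therefore irreducible over Q (a degree-2 polynomial over a field is irreducible iff it has no root). Hence m_α(x) = x^2 + 514.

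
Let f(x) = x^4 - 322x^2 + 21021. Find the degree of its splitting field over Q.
[K : Q] = 4

Solving the quadratic in x^2: x^2 = (322 ± √(322^2 - 4·21021))/2 = (322 ± √19600)/2 = (322 ± 140)/2, giving x^2 = 91 or x^2 = 231. So f(x) = (x^2 - 91)(x^2 - 231) and the roots of f are ±√91, ±√231. Hence the splitting field is K = Q(√91, √231). Since 91 and 231 are distinct squarefree integers > 1, their product 21021 is not a perfect square, so √231 ∉ Q(√91). By the tower law [K:Q] = [Q(√91,√231):Q(√91)] · [Q(√91):Q] = 2 · 2 = 4.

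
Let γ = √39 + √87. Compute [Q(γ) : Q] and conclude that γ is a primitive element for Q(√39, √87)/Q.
[Q(γ) : Q] = 4 (equivalently, Q(γ) = Q(√39, √87))

Obviously Q(γ) ⊆ Q(√39, √87), and [Q(√39, √87):Q] = 4 (since 39, 87 are distinct squarefree integers > 1 with 3393 not a perfect square). To show equality we compute the minimal polynomial of γ. From γ = √39 + √87: γ^2 = 39 + 2√(3393) + 87 = 126 + 2√(3393), so γ^2 - 126 = 2√(3393); squaring, (γ^2 - 126)^2 = 4·3393, i.e. γ^4 - 252γ^2 + 15876 - 13572 = 0, i.e. γ^4 - 252γ^2 + 2304 = 0. So γ is a root of x^4 - 252x^2 + 2304. This polynomial is irreducible over Q: it has no rational root (each ±√39 ± √87 is irrational), and any factorization into two quadratics over Q would force √(3393) ∈ Q (pairing opposite roots) or √39, √87 ∈ Q (other pairings), all impossible. Hence [Q(γ):Q] = 4 = [Q(√39, √87):Q], so Q(γ) = Q(√39, √87).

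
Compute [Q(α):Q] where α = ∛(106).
[Q(α):Q] = 3

The minimal polynomial of α is x^3 - 106, irreducible over Q since 106 is not a perfect cube (so x^3 - 106 has no rational root). Hence [Q(α):Q] = deg(m_α) = 3.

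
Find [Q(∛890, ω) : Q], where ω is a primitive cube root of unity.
[Q(∛890, ω) : Q] = 6

[Q(∛890):Q] = 3 (min poly x^3 - 890, irreducible since 890 is not a perfect cube). [Q(ω):Q] = 2 (min poly x^2 + x + 1). Since Q(∛890) ⊂ R and ω ∉ R, we have ω ∉ Q(∛890), so x^2 + x + 1 remains irreducible over Q(∛890) and [Q(∛890, ω) : Q(∛890)] = 2. By the tower law, [Q(∛890, ω) : Q] = 3 · 2 = 6. (In fact Q(∛890, ω) is the splitting field of x^3 - 890 over Q.)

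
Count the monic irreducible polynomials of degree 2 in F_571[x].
There are 162735 monic irreducible polynomials of degree 2 over F_571

Each element of F_{571^2} that lies in no proper subfield is a root of exactly one monic irreducible of degree 2 over F_571, and each such polynomial has 2 distinct roots in F_{571^2}. By Möbius inversion the count is N_571(2) = (1/2) Σ_{d|2} μ(2/d) · 571^d = (1/2)(μ(2)·571^1 + μ(1)·571^2) = 325470/2 = 162735.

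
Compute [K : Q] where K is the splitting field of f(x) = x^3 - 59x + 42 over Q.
[K : Q] = 6

By the rational root test, any rational root of the monic integer polynomial f(x) = x^3 - 59x + 42 must be an integer dividing the constant term 42, i.e. one of ±{1, 2, 3, 6, 7, 14, 21, 42}. Evaluating: f(1) = -16, f(-1) = 100, f(2) = -68, f(-2) = 152, f(3) = -108, f(-3) = 192, f(6) = -96, f(-6) = 180, f(7) = -28, f(-7) = 112, f(14) = 1960, f(-14) = -1876, f(21) = 8064, f(-21) = -7980, f(42) = 71652, f(-42) = -71568; none is 0, so f has no rational root and is therefore irreducible over Q (a cubic with no linear factor over a field is irreducible). For an irreducible cubic, the Galois group is A_3 or S_3 according as the discriminant disc(f) = -4a^3 - 27b^2 = -4·(-59)^3 - 27·(42)^2 = 773888 is or is not a square in Q. Here disc(f) = 773888 is not a perfect square in Q, so the Galois group of f over Q is not contained in A_3 and must be all of S_3. The splitting field has degree |S_3| = 6 over Q, so [K : Q] = 6.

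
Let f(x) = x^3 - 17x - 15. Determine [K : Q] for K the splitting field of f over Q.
[K : Q] = 6

By the rational root test, any rational root of the monic integer polynomial f(x) = x^3 - 17x - 15 must be an integer dividing the constant term -15, i.e. one of ±{1, 3, 5, 15}. Evaluating: f(1) = -31, f(-1) = 1, f(3) = -39, f(-3) = 9, f(5) = 25, f(-5) = -55, f(15) = 3105, f(-15) = -3135; none is 0, so f has no rational root and is therefore irreducible over Q (a cubic with no linear factor over a field is irreducible). For an irreducible cubic, the Galois group is A_3 or S_3 according as the discriminant disc(f) = -4a^3 - 27b^2 = -4·(-17)^3 - 27·(-15)^2 = 13577 is or is not a square in Q. Here disc(f) = 13577 is not a perfect square in Q, so the Galois group of f over Q is not contained in A_3 and must be all of S_3. The splitting field has degree |S_3| = 6 over Q, so [K : Q] = 6.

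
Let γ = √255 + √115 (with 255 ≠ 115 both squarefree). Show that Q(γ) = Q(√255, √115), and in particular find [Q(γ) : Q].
[Q(γ) : Q] = 4 (equivalently, Q(γ) = Q(√255, √115))

Obviously Q(γ) ⊆ Q(√255, √115), and [Q(√255, √115):Q] = 4 (since 255, 115 are distinct squarefree integers > 1 with 29325 not a perfect square). To show equality we compute the minimal polynomial of γ. From γ = √255 + √115: γ^2 = 255 + 2√(29325) + 115 = 370 + 2√(29325), so γ^2 - 370 = 2√(29325); squaring, (γ^2 - 370)^2 = 4·29325, i.e. γ^4 - 740γ^2 + 136900 - 117300 = 0, i.e. γ^4 - 740γ^2 + 19600 = 0. So γ is a root of x^4 - 740x^2 + 19600. This polynomial is irreducible over Q: it has no rational root (each ±√255 ± √115 is irrational), and any factorization into two quadratics over Q would force √(29325) ∈ Q (pairing opposite roots) or √255, √115 ∈ Q (other pairings), all impossible. Hence [Q(γ):Q] = 4 = [Q(√255, √115):Q], so Q(γ) = Q(√255, √115).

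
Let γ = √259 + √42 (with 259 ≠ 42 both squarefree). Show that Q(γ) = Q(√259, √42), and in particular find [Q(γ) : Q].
[Q(γ) : Q] = 4 (equivalently, Q(γ) = Q(√259, √42))

Obviously Q(γ) ⊆ Q(√259, √42), and [Q(√259, √42):Q] = 4 (since 259, 42 are distinct squarefree integers > 1 with 10878 not a perfect square). To show equality we compute the minimal polynomial of γ. From γ = √259 + √42: γ^2 = 259 + 2√(10878) + 42 = 301 + 2√(10878), so γ^2 - 301 = 2√(10878); squaring, (γ^2 - 301)^2 = 4·10878, i.e. γ^4 - 602γ^2 + 90601 - 43512 = 0, i.e. γ^4 - 602γ^2 + 47089 = 0. So γ is a root of x^4 - 602x^2 + 47089. This polynomial is irreducible over Q: it has no rational root (each ±√259 ± √42 is irrational), and any factorization into two quadratics over Q would force √(10878) ∈ Q (pairing opposite roots) or √259, √42 ∈ Q (other pairings), all impossible. Hence [Q(γ):Q] = 4 = [Q(√259, √42):Q], so Q(γ) = Q(√259, √42).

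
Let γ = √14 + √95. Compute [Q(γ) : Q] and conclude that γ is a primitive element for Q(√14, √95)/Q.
[Q(γ) : Q] = 4 (equivalently, Q(γ) = Q(√14, √95))

Obviously Q(γ) ⊆ Q(√14, √95), and [Q(√14, √95):Q] = 4 (since 14, 95 are distinct squarefree integers > 1 with 1330 not a perfect square). To show equality we compute the minimal polynomial of γ. From γ = √14 + √95: γ^2 = 14 + 2√(1330) + 95 = 109 + 2√(1330), so γ^2 - 109 = 2√(1330); squaring, (γ^2 - 109)^2 = 4·1330, i.e. γ^4 - 218γ^2 + 11881 - 5320 = 0, i.e. γ^4 - 218γ^2 + 6561 = 0. So γ is a root of x^4 - 218x^2 + 6561. This polynomial is irreducible over Q: it has no rational root (each ±√14 ± √95 is irrational), and any factorization into two quadratics over Q would force √(1330) ∈ Q (pairing opposite roots) or √14, √95 ∈ Q (other pairings), all impossible. Hence [Q(γ):Q] = 4 = [Q(√14, √95):Q], so Q(γ) = Q(√14, √95).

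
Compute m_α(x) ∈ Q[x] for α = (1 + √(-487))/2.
m_α(x) = x^2 - x + 122

From 2α - 1 = √(-487), squaring gives (2α - 1)^2 = -487, i.e. 4α^2 - 4α + 1 = -487, so α^2 - α + (1 + 487)/4 = 0. Since -487 ≡ 1 (mod 4), (1 + 487)/4 = 122 ∈ Z. The polynomial x^2 - x + 122 has discriminant 1 - 4·(122) = -487, which is not a perfect square in Q (d = -487 is squarefree and ≠ 1), so x^2 - x + 122 is irreducible over Q. It is the minimal polynomial of α.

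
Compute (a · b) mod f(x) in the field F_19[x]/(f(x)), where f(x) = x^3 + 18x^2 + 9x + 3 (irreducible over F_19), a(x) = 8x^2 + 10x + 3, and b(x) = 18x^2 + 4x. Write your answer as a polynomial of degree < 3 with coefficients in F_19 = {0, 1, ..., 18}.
a · b ≡ 9x^2 + 5x + 15 (mod f(x))

Multiply in F_19[x]: a(x)·b(x) = (8x^2 + 10x + 3)·(18x^2 + 4x) = 11x^4 + 3x^3 + 18x^2 + 12x. This has degree ≥ 3, so divide by f(x) over F_19: 11x^4 + 3x^3 + 18x^2 + 12x = (11x + 14)·(x^3 + 18x^2 + 9x + 3) + (9x^2 + 5x + 15). Hence a·b ≡ 9x^2 + 5x + 15 (mod f). (F_19[x]/(f) is a field with 19^3 = 6859 elements since f is irreducible of degree 3.)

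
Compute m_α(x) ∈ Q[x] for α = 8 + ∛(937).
m_α(x) = x^3 - 24x^2 + 192x - 1449

Set β = α - 8 = ∛(937), so β^3 = 937. Then (α - 8)^3 - 937 = 0, i.e. α is a root of g(x) = (x - 8)^3 - 937 = x^3 - 24x^2 + 192x - 1449. Since g(x) = h(x - 8) where h(x) = x^3 - 937, and h is irreducible over Q (because 937 is not a perfect cube, so h has no rational root, and a monic cubic with no rational root is irreducible), g is also irreducible (irreducibility is preserved under the substitution x → x - 8). Hence m_α(x) = x^3 - 24x^2 + 192x - 1449.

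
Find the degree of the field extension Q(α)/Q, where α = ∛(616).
[Q(α):Q] = 3

The minimal polynomial of α is x^3 - 616, irreducible over Q since 616 is not a perfect cube (so x^3 - 616 has no rational root). Hence [Q(α):Q] = deg(m_α) = 3.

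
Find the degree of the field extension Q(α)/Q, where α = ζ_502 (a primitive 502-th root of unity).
[Q(α):Q] = 250

The minimal polynomial of ζ_502 over Q is the 502-th cyclotomic polynomial Φ_502(x), which is irreducible over Q and has degree φ(502) = 250. Hence [Q(α):Q] = φ(502) = 250.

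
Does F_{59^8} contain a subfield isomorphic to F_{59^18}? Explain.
No: F_{59^18} is not a subfield of F_{59^8}

F_{p^m} embeds in F_{p^n} iff m | n. Here 18 ∤ 8 (since 8 = 0·18 + 8 with remainder 8 ≠ 0), so F_{59^18} is not a subfield of F_{59^8}. Equivalently: if it were, the tower law would give 18 = [F_{59^18}:F_59] dividing [F_{59^8}:F_59] = 8, contradiction.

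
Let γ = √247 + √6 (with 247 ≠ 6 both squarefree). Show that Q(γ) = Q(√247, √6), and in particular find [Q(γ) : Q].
[Q(γ) : Q] = 4 (equivalently, Q(γ) = Q(√247, √6))

Obviously Q(γ) ⊆ Q(√247, √6), and [Q(√247, √6):Q] = 4 (since 247, 6 are distinct squarefree integers > 1 with 1482 not a perfect square). To show equality we compute the minimal polynomial of γ. From γ = √247 + √6: γ^2 = 247 + 2√(1482) + 6 = 253 + 2√(1482), so γ^2 - 253 = 2√(1482); squaring, (γ^2 - 253)^2 = 4·1482, i.e. γ^4 - 506γ^2 + 64009 - 5928 = 0, i.e. γ^4 - 506γ^2 + 58081 = 0. So γ is a root of x^4 - 506x^2 + 58081. This polynomial is irreducible over Q: it has no rational root (each ±√247 ± √6 is irrational), and any factorization into two quadratics over Q would force √(1482) ∈ Q (pairing opposite roots) or √247, √6 ∈ Q (other pairings), all impossible. Hence [Q(γ):Q] = 4 = [Q(√247, √6):Q], so Q(γ) = Q(√247, √6).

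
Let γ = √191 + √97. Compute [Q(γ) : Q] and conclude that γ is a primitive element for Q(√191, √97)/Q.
[Q(γ) : Q] = 4 (equivalently, Q(γ) = Q(√191, √97))

Obviously Q(γ) ⊆ Q(√191, √97), and [Q(√191, √97):Q] = 4 (since 191, 97 are distinct squarefree integers > 1 with 18527 not a perfect square). To show equality we compute the minimal polynomial of γ. From γ = √191 + √97: γ^2 = 191 + 2√(18527) + 97 = 288 + 2√(18527), so γ^2 - 288 = 2√(18527); squaring, (γ^2 - 288)^2 = 4·18527, i.e. γ^4 - 576γ^2 + 82944 - 74108 = 0, i.e. γ^4 - 576γ^2 + 8836 = 0. So γ is a root of x^4 - 576x^2 + 8836. This polynomial is irreducible over Q: it has no rational root (each ±√191 ± √97 is irrational), and any factorization into two quadratics over Q would force √(18527) ∈ Q (pairing opposite roots) or √191, √97 ∈ Q (other pairings), all impossible. Hence [Q(γ):Q] = 4 = [Q(√191, √97):Q], so Q(γ) = Q(√191, √97).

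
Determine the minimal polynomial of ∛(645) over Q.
m_α(x) = x^3 - 645

α satisfies α^3 = 645, so x^3 - 645 annihilates α. By the rational root test, a rational root p/q (in lowest terms) of x^3 - 645 would satisfy p^3 = 645 q^3, forcing q = 1 and p^3 = 645; but 645 is not a perfect cube, contradiction. A monic cubic over Q with no rational root is irreducible (any nontrivial factorization would include a linear factor). Hence x^3 - 645 is the minimal polynomial of α, and in particular [Q(α):Q] = 3.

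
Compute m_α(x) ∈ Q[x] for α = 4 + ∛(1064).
m_α(x) = x^3 - 12x^2 + 48x - 1128

Set β = α - 4 = ∛(1064), so β^3 = 1064. Then (α - 4)^3 - 1064 = 0, i.e. α is a root of g(x) = (x - 4)^3 - 1064 = x^3 - 12x^2 + 48x - 1128. Since g(x) = h(x - 4) where h(x) = x^3 - 1064, and h is irreducible over Q (because 1064 is not a perfect cube, so h has no rational root, and a monic cubic with no rational root is irreducible), g is also irreducible (irreducibility is preserved under the substitution x → x - 4). Hence m_α(x) = x^3 - 12x^2 + 48x - 1128.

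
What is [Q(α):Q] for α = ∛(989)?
[Q(α):Q] = 3

The minimal polynomial of α is x^3 - 989, irreducible over Q since 989 is not a perfect cube (so x^3 - 989 has no rational root). Hence [Q(α):Q] = deg(m_α) = 3.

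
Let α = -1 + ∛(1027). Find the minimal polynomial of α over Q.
m_α(x) = x^3 + 3x^2 + 3x - 1026

Set β = α + 1 = ∛(1027), so β^3 = 1027. Then (α + 1)^3 - 1027 = 0, i.e. α is a root of g(x) = (x + 1)^3 - 1027 = x^3 + 3x^2 + 3x - 1026. Since g(x) = h(x + 1) where h(x) = x^3 - 1027, and h is irreducible over Q (because 1027 is not a perfect cube, so h has no rational root, and a monic cubic with no rational root is irreducible), g is also irreducible (irreducibility is preserved under the substitution x → x + 1). Hence m_α(x) = x^3 + 3x^2 + 3x - 1026.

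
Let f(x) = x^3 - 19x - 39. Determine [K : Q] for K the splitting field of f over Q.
[K : Q] = 6

By the rational root test, any rational root of the monic integer polynomial f(x) = x^3 - 19x - 39 must be an integer dividing the constant term -39, i.e. one of ±{1, 3, 13, 39}. Evaluating: f(1) = -57, f(-1) = -21, f(3) = -69, f(-3) = -9, f(13) = 1911, f(-13) = -1989, f(39) = 58539, f(-39) = -58617; none is 0, so f has no rational root and is therefore irreducible over Q (a cubic with no linear factor over a field is irreducible). For an irreducible cubic, the Galois group is A_3 or S_3 according as the discriminant disc(f) = -4a^3 - 27b^2 = -4·(-19)^3 - 27·(-39)^2 = -13631 is or is not a square in Q. Here disc(f) = -13631 is not a perfect square in Q, so the Galois group of f over Q is not contained in A_3 and must be all of S_3. The splitting field has degree |S_3| = 6 over Q, so [K : Q] = 6.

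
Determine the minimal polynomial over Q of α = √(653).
m_α(x) = x^2 - 653

α satisfies α^2 - 653 = 0, so x^2 - 653 annihilates α. Since d = 653 is squarefree and ≠ 1, it is not a perfect square in Q, so x^2 - 653 has no rational root and is therefore irreducible over Q (a degree-2 polynomial over a field is irreducible iff it has no root). Hence m_α(x) = x^2 - 653.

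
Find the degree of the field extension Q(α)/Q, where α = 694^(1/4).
[Q(α):Q] = 4

α is a root of x^4 - 694. By Eisenstein's criterion at the prime p = 2 (which divides the constant term 694 but p^2 = 4 does not, since 694 is squarefree), x^4 - 694 is irreducible over Q. Hence [Q(α):Q] = 4.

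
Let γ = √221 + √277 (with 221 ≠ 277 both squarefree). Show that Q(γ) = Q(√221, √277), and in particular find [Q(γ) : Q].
[Q(γ) : Q] = 4 (equivalently, Q(γ) = Q(√221, √277))

Obviously Q(γ) ⊆ Q(√221, √277), and [Q(√221, √277):Q] = 4 (since 221, 277 are distinct squarefree integers > 1 with 61217 not a perfect square). To show equality we compute the minimal polynomial of γ. From γ = √221 + √277: γ^2 = 221 + 2√(61217) + 277 = 498 + 2√(61217), so γ^2 - 498 = 2√(61217); squaring, (γ^2 - 498)^2 = 4·61217, i.e. γ^4 - 996γ^2 + 248004 - 244868 = 0, i.e. γ^4 - 996γ^2 + 3136 = 0. So γ is a root of x^4 - 996x^2 + 3136. This polynomial is irreducible over Q: it has no rational root (each ±√221 ± √277 is irrational), and any factorization into two quadratics over Q would force √(61217) ∈ Q (pairing opposite roots) or √221, √277 ∈ Q (other pairings), all impossible. Hence [Q(γ):Q] = 4 = [Q(√221, √277):Q], so Q(γ) = Q(√221, √277).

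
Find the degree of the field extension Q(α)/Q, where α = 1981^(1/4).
[Q(α):Q] = 4

α is a root of x^4 - 1981. By Eisenstein's criterion at the prime p = 7 (which divides the constant term 1981 but p^2 = 49 does not, since 1981 is squarefree), x^4 - 1981 is irreducible over Q. Hence [Q(α):Q] = 4.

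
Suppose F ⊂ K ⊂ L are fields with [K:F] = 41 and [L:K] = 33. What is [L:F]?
[L:F] = 1353

The tower law says that for any tower of field extensions F ⊂ K ⊂ L with finite degrees, [L:F] = [L:K] · [K:F]. Here this gives [L:F] = 33 · 41 = 1353.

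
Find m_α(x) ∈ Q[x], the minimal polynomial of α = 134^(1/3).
m_α(x) = x^3 - 134

α satisfies α^3 = 134, so x^3 - 134 annihilates α. By the rational root test, a rational root p/q (in lowest terms) of x^3 - 134 would satisfy p^3 = 134 q^3, forcing q = 1 and p^3 = 134; but 134 is not a perfect cube, contradiction. A monic cubic over Q with no rational root is irreducible (any nontrivial factorization would include a linear factor). Hence x^3 - 134 is the minimal polynomial of α, and in particular [Q(α):Q] = 3.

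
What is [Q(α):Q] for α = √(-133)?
[Q(α):Q] = 2

[Q(α):Q] equals the degree of the minimal polynomial of α. Here α^2 = -133 and x^2 + 133 is irreducible (d = -133 is squarefree, ≠ 1, hence not a square), so deg(m_α) = 2. Thus [Q(α):Q] = 2.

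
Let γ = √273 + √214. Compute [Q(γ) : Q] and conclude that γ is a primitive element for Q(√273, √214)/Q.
[Q(γ) : Q] = 4 (equivalently, Q(γ) = Q(√273, √214))

Obviously Q(γ) ⊆ Q(√273, √214), and [Q(√273, √214):Q] = 4 (since 273, 214 are distinct squarefree integers > 1 with 58422 not a perfect square). To show equality we compute the minimal polynomial of γ. From γ = √273 + √214: γ^2 = 273 + 2√(58422) + 214 = 487 + 2√(58422), so γ^2 - 487 = 2√(58422); squaring, (γ^2 - 487)^2 = 4·58422, i.e. γ^4 - 974γ^2 + 237169 - 233688 = 0, i.e. γ^4 - 974γ^2 + 3481 = 0. So γ is a root of x^4 - 974x^2 + 3481. This polynomial is irreducible over Q: it has no rational root (each ±√273 ± √214 is irrational), and any factorization into two quadratics over Q would force √(58422) ∈ Q (pairing opposite roots) or √273, √214 ∈ Q (other pairings), all impossible. Hence [Q(γ):Q] = 4 = [Q(√273, √214):Q], so Q(γ) = Q(√273, √214).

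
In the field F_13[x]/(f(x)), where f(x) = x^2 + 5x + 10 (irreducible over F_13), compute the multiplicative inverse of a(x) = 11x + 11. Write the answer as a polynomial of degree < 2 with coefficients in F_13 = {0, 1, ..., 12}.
a(x)^(-1) ≡ 12x + 9 (mod f(x))

Since f is irreducible over F_13, F_13[x]/(f) is a field and a(x) ≠ 0 has an inverse. Apply the extended Euclidean algorithm to f(x) and a(x) in F_13[x]: f(x) = (6x + 11)·a(x) + (6). The last nonzero remainder is the constant 6 = gcd(f, a) in F_13. Back-substituting through the division chain expresses 6 = s(x)·a(x) + t(x)·f(x) with s(x) ≡ 7x + 2 (mod f), so (7x + 2)·a(x) ≡ 6 (mod f). Multiplying by 6^(-1) ≡ 11 in F_13 gives a(x)^(-1) ≡ 11·(7x + 2) ≡ 12x + 9 (mod f). Check: (11x + 11)·(12x + 9) = 2x^2 + 10x + 8 ≡ 1 (mod x^2 + 5x + 10).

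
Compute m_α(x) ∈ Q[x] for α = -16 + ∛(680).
m_α(x) = x^3 + 48x^2 + 768x + 3416

Set β = α + 16 = ∛(680), so β^3 = 680. Then (α + 16)^3 - 680 = 0, i.e. α is a root of g(x) = (x + 16)^3 - 680 = x^3 + 48x^2 + 768x + 3416. Since g(x) = h(x + 16) where h(x) = x^3 - 680, and h is irreducible over Q (because 680 is not a perfect cube, so h has no rational root, and a monic cubic with no rational root is irreducible), g is also irreducible (irreducibility is preserved under the substitution x → x + 16). Hence m_α(x) = x^3 + 48x^2 + 768x + 3416.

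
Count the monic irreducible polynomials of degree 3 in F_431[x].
There are 26687520 monic irreducible polynomials of degree 3 over F_431

Each element of F_{431^3} that lies in no proper subfield is a root of exactly one monic irreducible of degree 3 over F_431, and each such polynomial has 3 distinct roots in F_{431^3}. By Möbius inversion the count is N_431(3) = (1/3) Σ_{d|3} μ(3/d) · 431^d = (1/3)(μ(3)·431^1 + μ(1)·431^3) = 80062560/3 = 26687520.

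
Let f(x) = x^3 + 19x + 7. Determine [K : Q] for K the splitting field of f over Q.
[K : Q] = 6

By the rational root test, any rational root of the monic integer polynomial f(x) = x^3 + 19x + 7 must be an integer dividing the constant term 7, i.e. one of ±{1, 7}. Evaluating: f(1) = 27, f(-1) = -13, f(7) = 483, f(-7) = -469; none is 0, so f has no rational root and is therefore irreducible over Q (a cubic with no linear factor over a field is irreducible). For an irreducible cubic, the Galois group is A_3 or S_3 according as the discriminant disc(f) = -4a^3 - 27b^2 = -4·(19)^3 - 27·(7)^2 = -28759 is or is not a square in Q. Here disc(f) = -28759 is not a perfect square in Q, so the Galois group of f over Q is not contained in A_3 and must be all of S_3. The splitting field has degree |S_3| = 6 over Q, so [K : Q] = 6.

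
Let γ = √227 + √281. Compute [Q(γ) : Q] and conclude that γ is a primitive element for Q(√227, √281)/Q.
[Q(γ) : Q] = 4 (equivalently, Q(γ) = Q(√227, √281))

Obviously Q(γ) ⊆ Q(√227, √281), and [Q(√227, √281):Q] = 4 (since 227, 281 are distinct squarefree integers > 1 with 63787 not a perfect square). To show equality we compute the minimal polynomial of γ. From γ = √227 + √281: γ^2 = 227 + 2√(63787) + 281 = 508 + 2√(63787), so γ^2 - 508 = 2√(63787); squaring, (γ^2 - 508)^2 = 4·63787, i.e. γ^4 - 1016γ^2 + 258064 - 255148 = 0, i.e. γ^4 - 1016γ^2 + 2916 = 0. So γ is a root of x^4 - 1016x^2 + 2916. This polynomial is irreducible over Q: it has no rational root (each ±√227 ± √281 is irrational), and any factorization into two quadratics over Q would force √(63787) ∈ Q (pairing opposite roots) or √227, √281 ∈ Q (other pairings), all impossible. Hence [Q(γ):Q] = 4 = [Q(√227, √281):Q], so Q(γ) = Q(√227, √281).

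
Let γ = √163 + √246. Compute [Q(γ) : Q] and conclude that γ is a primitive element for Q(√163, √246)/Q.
[Q(γ) : Q] = 4 (equivalently, Q(γ) = Q(√163, √246))

Obviously Q(γ) ⊆ Q(√163, √246), and [Q(√163, √246):Q] = 4 (since 163, 246 are distinct squarefree integers > 1 with 40098 not a perfect square). To show equality we compute the minimal polynomial of γ. From γ = √163 + √246: γ^2 = 163 + 2√(40098) + 246 = 409 + 2√(40098), so γ^2 - 409 = 2√(40098); squaring, (γ^2 - 409)^2 = 4·40098, i.e. γ^4 - 818γ^2 + 167281 - 160392 = 0, i.e. γ^4 - 818γ^2 + 6889 = 0. So γ is a root of x^4 - 818x^2 + 6889. This polynomial is irreducible over Q: it has no rational root (each ±√163 ± √246 is irrational), and any factorization into two quadratics over Q would force √(40098) ∈ Q (pairing opposite roots) or √163, √246 ∈ Q (other pairings), all impossible. Hence [Q(γ):Q] = 4 = [Q(√163, √246):Q], so Q(γ) = Q(√163, √246).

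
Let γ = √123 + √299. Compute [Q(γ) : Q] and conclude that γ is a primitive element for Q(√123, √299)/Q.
[Q(γ) : Q] = 4 (equivalently, Q(γ) = Q(√123, √299))

Obviously Q(γ) ⊆ Q(√123, √299), and [Q(√123, √299):Q] = 4 (since 123, 299 are distinct squarefree integers > 1 with 36777 not a perfect square). To show equality we compute the minimal polynomial of γ. From γ = √123 + √299: γ^2 = 123 + 2√(36777) + 299 = 422 + 2√(36777), so γ^2 - 422 = 2√(36777); squaring, (γ^2 - 422)^2 = 4·36777, i.e. γ^4 - 844γ^2 + 178084 - 147108 = 0, i.e. γ^4 - 844γ^2 + 30976 = 0. So γ is a root of x^4 - 844x^2 + 30976. This polynomial is irreducible over Q: it has no rational root (each ±√123 ± √299 is irrational), and any factorization into two quadratics over Q would force √(36777) ∈ Q (pairing opposite roots) or √123, √299 ∈ Q (other pairings), all impossible. Hence [Q(γ):Q] = 4 = [Q(√123, √299):Q], so Q(γ) = Q(√123, √299).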